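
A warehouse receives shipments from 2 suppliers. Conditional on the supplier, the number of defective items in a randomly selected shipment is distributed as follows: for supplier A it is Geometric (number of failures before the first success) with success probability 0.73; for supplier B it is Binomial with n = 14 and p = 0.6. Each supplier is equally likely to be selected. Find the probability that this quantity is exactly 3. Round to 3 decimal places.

0.009

Conditional on each supplier, P(X = 3): A: 0.0143686; B: 0.00329773.
By total probability, P(X = 3) = 0.5·0.0143686 + 0.5·0.00329773 = 0.00883316.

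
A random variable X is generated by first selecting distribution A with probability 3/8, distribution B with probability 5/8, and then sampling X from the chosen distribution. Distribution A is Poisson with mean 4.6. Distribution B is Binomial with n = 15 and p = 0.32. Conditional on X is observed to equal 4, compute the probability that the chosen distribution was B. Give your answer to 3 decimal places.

0.646

Likelihoods P(X=4 | ·): A: 0.187528; B: 0.205746.
Posterior ∝ prior × likelihood. Numerator for B: 0.625·0.205746 = 0.128591.
Normalizing constant: 0.375·0.187528 + 0.625·0.205746 = 0.198914.
P(B | observation) = 0.128591 / 0.198914 = 0.646466.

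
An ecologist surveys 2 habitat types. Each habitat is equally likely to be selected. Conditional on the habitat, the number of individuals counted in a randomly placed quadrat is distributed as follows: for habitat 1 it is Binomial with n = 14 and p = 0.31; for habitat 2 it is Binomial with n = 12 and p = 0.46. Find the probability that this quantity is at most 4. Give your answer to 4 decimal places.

0.4158

Conditional on each habitat, P(X ≤ 4): 1: 0.551438; 2: 0.280196.
By total probability, P(X ≤ 4) = 0.5·0.551438 + 0.5·0.280196 = 0.415817.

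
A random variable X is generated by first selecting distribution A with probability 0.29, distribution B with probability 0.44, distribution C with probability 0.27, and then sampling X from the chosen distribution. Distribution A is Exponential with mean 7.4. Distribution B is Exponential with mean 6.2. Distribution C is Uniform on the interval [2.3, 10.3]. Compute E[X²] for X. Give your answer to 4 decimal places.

For each component E[X²] = Var + (mean)², giving A: 109.52; B: 76.88; C: 45.0233.
Overall E[X²] = 0.29·109.52 + 0.44·76.88 + 0.27·45.0233 = 77.7443.

77.7443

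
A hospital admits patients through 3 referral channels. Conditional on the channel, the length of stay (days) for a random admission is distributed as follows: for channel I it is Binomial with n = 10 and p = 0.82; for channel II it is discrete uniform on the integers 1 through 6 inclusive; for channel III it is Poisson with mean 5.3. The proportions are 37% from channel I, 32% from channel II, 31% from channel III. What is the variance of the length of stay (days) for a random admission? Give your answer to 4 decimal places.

Per component, I: μ=8.2, E[X²]=68.716; II: μ=3.5, E[X²]=15.1667; III: μ=5.3, E[X²]=33.39.
E[X] = 0.37·8.2 + 0.32·3.5 + 0.31·5.3 = 5.797.
E[X²] = 0.37·68.716 + 0.32·15.1667 + 0.31·33.39 = 40.6292.
Var(X) = E[X²] − (E[X])² = 40.6292 − 33.6052 = 7.02394.

7.0239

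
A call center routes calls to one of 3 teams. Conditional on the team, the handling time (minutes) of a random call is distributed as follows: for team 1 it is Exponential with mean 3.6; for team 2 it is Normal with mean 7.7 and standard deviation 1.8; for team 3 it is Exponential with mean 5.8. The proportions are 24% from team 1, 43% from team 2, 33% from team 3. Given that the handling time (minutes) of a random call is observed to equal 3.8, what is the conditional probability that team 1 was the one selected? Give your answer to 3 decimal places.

0.375

Likelihoods f(3.8 | ·): 1: 0.0966664; 2: 0.0211959; 3: 0.0895435.
Posterior ∝ prior × likelihood. Numerator for 1: 0.24·0.0966664 = 0.0231999.
Normalizing constant: 0.24·0.0966664 + 0.43·0.0211959 + 0.33·0.0895435 = 0.0618635.
P(1 | observation) = 0.0231999 / 0.0618635 = 0.375018.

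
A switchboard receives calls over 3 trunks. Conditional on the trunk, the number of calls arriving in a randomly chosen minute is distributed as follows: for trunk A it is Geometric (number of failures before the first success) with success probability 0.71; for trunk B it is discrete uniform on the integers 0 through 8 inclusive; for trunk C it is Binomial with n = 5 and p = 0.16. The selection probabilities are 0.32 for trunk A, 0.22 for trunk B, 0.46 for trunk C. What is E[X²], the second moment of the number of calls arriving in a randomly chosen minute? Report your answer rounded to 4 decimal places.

For each component E[X²] = Var + (mean)², giving A: 0.742115; B: 22.6667; C: 1.312.
Overall E[X²] = 0.32·0.742115 + 0.22·22.6667 + 0.46·1.312 = 5.82766.

5.8277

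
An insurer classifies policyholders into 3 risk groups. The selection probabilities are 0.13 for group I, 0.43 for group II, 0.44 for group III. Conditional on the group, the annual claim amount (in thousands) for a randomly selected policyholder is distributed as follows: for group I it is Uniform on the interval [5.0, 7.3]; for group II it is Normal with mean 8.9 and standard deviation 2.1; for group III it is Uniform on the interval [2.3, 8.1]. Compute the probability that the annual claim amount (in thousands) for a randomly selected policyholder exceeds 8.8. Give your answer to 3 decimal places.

Conditional on each group, P(X > 8.8): I: 0; II: 0.51899; III: 0.
By total probability, P(X > 8.8) = 0.13·0 + 0.43·0.51899 + 0.44·0 = 0.223166.

0.223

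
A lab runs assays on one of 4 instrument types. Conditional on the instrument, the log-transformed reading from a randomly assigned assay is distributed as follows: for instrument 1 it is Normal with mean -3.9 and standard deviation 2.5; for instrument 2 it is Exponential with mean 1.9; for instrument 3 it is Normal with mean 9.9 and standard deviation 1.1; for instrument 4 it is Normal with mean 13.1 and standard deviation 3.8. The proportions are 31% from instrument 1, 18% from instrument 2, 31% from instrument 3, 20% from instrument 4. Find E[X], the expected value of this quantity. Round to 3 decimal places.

4.822

Component means — 1: -3.9; 2: 1.9; 3: 9.9; 4: 13.1.
E[X] = 0.31·-3.9 + 0.18·1.9 + 0.31·9.9 + 0.2·13.1 = 4.822.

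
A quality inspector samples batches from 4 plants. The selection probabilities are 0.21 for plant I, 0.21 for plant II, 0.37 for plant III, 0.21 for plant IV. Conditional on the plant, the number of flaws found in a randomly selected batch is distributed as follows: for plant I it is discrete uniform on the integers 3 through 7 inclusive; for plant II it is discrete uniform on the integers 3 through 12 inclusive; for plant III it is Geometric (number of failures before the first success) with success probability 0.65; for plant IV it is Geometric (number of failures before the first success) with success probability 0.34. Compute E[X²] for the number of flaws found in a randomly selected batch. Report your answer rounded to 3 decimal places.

21.619

For each component E[X²] = Var + (mean)², giving I: 27; II: 64.5; III: 1.11834; IV: 9.47751.
Overall E[X²] = 0.21·27 + 0.21·64.5 + 0.37·1.11834 + 0.21·9.47751 = 21.6191.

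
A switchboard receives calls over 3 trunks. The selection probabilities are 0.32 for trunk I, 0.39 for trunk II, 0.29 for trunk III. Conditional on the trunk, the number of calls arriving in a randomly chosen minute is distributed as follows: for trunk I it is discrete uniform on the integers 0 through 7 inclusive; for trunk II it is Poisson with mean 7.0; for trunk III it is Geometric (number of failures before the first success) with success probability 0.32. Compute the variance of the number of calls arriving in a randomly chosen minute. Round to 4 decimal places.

Per component, I: μ=3.5, E[X²]=17.5; II: μ=7, E[X²]=56; III: μ=2.125, E[X²]=11.1562.
E[X] = 0.32·3.5 + 0.39·7 + 0.29·2.125 = 4.46625.
E[X²] = 0.32·17.5 + 0.39·56 + 0.29·11.1562 = 30.6753.
Var(X) = E[X²] − (E[X])² = 30.6753 − 19.9474 = 10.7279.

10.7279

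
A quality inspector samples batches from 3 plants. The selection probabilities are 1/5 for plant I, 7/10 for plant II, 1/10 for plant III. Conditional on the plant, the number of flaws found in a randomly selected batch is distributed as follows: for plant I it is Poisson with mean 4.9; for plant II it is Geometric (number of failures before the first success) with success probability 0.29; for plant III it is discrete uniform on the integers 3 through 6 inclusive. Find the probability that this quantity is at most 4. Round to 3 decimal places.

0.715

Conditional on each plant, P(X ≤ 4): I: 0.458212; II: 0.819577; III: 0.5.
By total probability, P(X ≤ 4) = 0.2·0.458212 + 0.7·0.819577 + 0.1·0.5 = 0.715346.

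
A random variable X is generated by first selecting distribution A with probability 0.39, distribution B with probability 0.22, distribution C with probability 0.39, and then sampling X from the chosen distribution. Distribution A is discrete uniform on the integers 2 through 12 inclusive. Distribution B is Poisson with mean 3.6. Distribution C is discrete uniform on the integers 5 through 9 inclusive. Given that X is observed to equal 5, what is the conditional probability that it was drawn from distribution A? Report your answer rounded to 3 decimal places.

0.247

Likelihoods P(X=5 | ·): A: 0.0909091; B: 0.13768; C: 0.2.
Posterior ∝ prior × likelihood. Numerator for A: 0.39·0.0909091 = 0.0354545.
Normalizing constant: 0.39·0.0909091 + 0.22·0.13768 + 0.39·0.2 = 0.143744.
P(A | observation) = 0.0354545 / 0.143744 = 0.24665.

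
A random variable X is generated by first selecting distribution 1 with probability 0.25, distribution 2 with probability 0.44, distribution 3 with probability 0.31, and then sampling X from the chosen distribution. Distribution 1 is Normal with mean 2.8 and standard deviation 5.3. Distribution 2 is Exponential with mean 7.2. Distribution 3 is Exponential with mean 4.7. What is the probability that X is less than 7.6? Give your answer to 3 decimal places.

Conditional on each component, P(X < 7.6): 1: 0.817442; 2: 0.652001; 3: 0.801511.
By total probability, P(X < 7.6) = 0.25·0.817442 + 0.44·0.652001 + 0.31·0.801511 = 0.739709.

0.740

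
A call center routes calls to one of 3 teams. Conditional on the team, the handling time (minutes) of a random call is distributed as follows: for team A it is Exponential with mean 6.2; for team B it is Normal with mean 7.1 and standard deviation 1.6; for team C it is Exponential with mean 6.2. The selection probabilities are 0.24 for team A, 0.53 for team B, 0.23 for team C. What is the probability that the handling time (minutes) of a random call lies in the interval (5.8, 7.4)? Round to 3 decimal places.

0.236

Conditional on each team, P(5.8 < X < 7.4): A: 0.0892523; B: 0.366113; C: 0.0892523.
By total probability, P(5.8 < X < 7.4) = 0.24·0.0892523 + 0.53·0.366113 + 0.23·0.0892523 = 0.235989.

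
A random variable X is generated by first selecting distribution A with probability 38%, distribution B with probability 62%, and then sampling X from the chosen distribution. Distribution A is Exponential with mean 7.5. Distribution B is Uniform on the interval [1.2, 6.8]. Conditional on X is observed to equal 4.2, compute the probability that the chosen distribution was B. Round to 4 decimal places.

Likelihoods f(4.2 | ·): A: 0.0761612; B: 0.178571.
Posterior ∝ prior × likelihood. Numerator for B: 0.62·0.178571 = 0.110714.
Normalizing constant: 0.38·0.0761612 + 0.62·0.178571 = 0.139656.
P(B | observation) = 0.110714 / 0.139656 = 0.792767.

0.7928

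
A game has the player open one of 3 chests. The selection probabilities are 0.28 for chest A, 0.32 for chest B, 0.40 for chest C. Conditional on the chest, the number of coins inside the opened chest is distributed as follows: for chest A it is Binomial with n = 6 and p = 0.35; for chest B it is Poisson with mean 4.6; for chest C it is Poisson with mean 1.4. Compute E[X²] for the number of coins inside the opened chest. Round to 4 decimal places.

For each component E[X²] = Var + (mean)², giving A: 5.775; B: 25.76; C: 3.36.
Overall E[X²] = 0.28·5.775 + 0.32·25.76 + 0.4·3.36 = 11.2042.

11.2042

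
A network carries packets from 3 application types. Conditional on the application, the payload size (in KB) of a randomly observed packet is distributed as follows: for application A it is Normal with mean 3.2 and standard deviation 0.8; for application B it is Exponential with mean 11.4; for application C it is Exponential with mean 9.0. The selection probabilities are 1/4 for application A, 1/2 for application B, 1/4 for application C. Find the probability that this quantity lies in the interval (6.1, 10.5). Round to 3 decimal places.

0.143

Conditional on each application, P(6.1 < X < 10.5): A: 0.000144481; B: 0.187518; C: 0.196341.
By total probability, P(6.1 < X < 10.5) = 0.25·0.000144481 + 0.5·0.187518 + 0.25·0.196341 = 0.14288.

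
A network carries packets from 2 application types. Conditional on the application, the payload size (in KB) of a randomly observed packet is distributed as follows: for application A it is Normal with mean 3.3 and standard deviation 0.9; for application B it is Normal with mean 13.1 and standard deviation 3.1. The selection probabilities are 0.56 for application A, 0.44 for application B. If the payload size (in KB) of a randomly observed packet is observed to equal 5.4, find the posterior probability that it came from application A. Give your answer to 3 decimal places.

Likelihoods f(5.4 | ·): A: 0.0291354; B: 0.00588618.
Posterior ∝ prior × likelihood. Numerator for A: 0.56·0.0291354 = 0.0163158.
Normalizing constant: 0.56·0.0291354 + 0.44·0.00588618 = 0.0189058.
P(A | observation) = 0.0163158 / 0.0189058 = 0.863009.

0.863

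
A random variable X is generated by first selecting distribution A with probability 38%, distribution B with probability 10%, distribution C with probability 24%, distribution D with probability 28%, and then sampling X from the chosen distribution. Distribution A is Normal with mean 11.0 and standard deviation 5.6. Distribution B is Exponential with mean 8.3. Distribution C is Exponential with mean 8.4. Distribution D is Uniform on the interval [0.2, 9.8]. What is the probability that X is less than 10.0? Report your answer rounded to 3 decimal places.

Conditional on each component, P(X < 10.0): A: 0.429137; B: 0.700254; C: 0.695924; D: 1.
By total probability, P(X < 10.0) = 0.38·0.429137 + 0.1·0.700254 + 0.24·0.695924 + 0.28·1 = 0.680119.

0.680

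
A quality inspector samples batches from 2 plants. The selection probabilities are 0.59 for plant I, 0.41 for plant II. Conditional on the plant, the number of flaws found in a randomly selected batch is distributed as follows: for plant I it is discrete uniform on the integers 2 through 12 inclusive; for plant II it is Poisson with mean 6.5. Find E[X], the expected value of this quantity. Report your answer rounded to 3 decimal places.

6.795

Component means — I: 7; II: 6.5.
E[X] = 0.59·7 + 0.41·6.5 = 6.795.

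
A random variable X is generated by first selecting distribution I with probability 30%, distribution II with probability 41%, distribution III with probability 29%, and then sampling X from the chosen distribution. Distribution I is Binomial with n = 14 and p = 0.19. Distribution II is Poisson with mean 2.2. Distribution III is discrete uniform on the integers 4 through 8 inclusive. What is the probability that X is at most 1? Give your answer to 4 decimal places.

0.2126

Conditional on each component, P(X ≤ 1): I: 0.2242; II: 0.35457; III: 0.
By total probability, P(X ≤ 1) = 0.3·0.2242 + 0.41·0.35457 + 0.29·0 = 0.212634.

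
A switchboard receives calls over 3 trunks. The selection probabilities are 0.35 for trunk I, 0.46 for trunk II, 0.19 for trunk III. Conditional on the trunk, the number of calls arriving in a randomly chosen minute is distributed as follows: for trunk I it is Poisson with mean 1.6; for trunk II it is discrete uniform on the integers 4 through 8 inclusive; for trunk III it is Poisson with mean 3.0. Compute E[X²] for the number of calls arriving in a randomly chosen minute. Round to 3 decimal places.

For each component E[X²] = Var + (mean)², giving I: 4.16; II: 38; III: 12.
Overall E[X²] = 0.35·4.16 + 0.46·38 + 0.19·12 = 21.216.

21.216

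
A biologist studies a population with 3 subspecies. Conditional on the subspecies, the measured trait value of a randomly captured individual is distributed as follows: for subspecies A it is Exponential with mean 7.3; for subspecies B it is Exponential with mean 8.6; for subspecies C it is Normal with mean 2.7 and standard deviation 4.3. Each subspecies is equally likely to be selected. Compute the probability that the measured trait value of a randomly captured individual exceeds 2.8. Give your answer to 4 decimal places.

Conditional on each subspecies, P(X > 2.8): A: 0.68143; B: 0.722107; C: 0.490723.
By total probability, P(X > 2.8) = 0.333333·0.68143 + 0.333333·0.722107 + 0.333333·0.490723 = 0.63142.

0.6314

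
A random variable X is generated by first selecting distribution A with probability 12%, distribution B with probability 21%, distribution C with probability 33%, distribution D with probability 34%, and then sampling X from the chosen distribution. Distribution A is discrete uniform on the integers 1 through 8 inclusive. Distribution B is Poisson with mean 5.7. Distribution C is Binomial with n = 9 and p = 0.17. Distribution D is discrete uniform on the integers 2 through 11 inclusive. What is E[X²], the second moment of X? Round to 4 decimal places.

29.4415

For each component E[X²] = Var + (mean)², giving A: 25.5; B: 38.19; C: 3.6108; D: 50.5.
Overall E[X²] = 0.12·25.5 + 0.21·38.19 + 0.33·3.6108 + 0.34·50.5 = 29.4415.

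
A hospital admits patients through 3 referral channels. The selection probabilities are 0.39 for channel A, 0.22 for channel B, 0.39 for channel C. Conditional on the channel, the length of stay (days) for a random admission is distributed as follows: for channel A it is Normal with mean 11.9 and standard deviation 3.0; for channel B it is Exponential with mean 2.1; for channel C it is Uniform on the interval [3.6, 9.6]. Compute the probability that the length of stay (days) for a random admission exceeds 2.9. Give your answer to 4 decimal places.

0.8348

Conditional on each channel, P(X > 2.9): A: 0.99865; B: 0.251339; C: 1.
By total probability, P(X > 2.9) = 0.39·0.99865 + 0.22·0.251339 + 0.39·1 = 0.834768.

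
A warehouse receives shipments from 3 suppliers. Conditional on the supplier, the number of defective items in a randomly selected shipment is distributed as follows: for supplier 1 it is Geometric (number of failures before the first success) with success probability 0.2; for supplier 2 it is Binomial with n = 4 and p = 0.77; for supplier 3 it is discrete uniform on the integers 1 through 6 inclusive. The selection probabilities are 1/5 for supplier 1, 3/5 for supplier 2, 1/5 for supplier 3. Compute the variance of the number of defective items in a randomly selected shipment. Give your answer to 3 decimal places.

5.141

Per component, 1: μ=4, E[X²]=36; 2: μ=3.08, E[X²]=10.1948; 3: μ=3.5, E[X²]=15.1667.
E[X] = 0.2·4 + 0.6·3.08 + 0.2·3.5 = 3.348.
E[X²] = 0.2·36 + 0.6·10.1948 + 0.2·15.1667 = 16.3502.
Var(X) = E[X²] − (E[X])² = 16.3502 − 11.2091 = 5.14111.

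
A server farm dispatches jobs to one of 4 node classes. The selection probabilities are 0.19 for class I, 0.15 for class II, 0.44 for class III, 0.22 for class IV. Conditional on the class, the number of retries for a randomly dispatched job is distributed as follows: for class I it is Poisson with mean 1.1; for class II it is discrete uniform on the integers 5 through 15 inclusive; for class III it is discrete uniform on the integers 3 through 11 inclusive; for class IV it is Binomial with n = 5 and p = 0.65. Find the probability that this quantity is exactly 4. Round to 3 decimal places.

0.121

Conditional on each class, P(X = 4): I: 0.0203065; II: 0; III: 0.111111; IV: 0.312386.
By total probability, P(X = 4) = 0.19·0.0203065 + 0.15·0 + 0.44·0.111111 + 0.22·0.312386 = 0.121472.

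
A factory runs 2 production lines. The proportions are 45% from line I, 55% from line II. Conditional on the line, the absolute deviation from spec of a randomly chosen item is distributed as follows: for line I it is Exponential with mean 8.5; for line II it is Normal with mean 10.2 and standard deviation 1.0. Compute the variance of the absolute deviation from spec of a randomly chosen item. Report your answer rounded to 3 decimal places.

33.778

Per component, I: μ=8.5, E[X²]=144.5; II: μ=10.2, E[X²]=105.04.
E[X] = 0.45·8.5 + 0.55·10.2 = 9.435.
E[X²] = 0.45·144.5 + 0.55·105.04 = 122.797.
Var(X) = E[X²] − (E[X])² = 122.797 − 89.0192 = 33.7778.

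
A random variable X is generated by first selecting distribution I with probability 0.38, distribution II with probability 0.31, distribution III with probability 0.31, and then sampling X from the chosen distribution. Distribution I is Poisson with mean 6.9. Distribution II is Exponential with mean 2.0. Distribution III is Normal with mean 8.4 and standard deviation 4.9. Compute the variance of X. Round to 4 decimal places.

Per component, I: μ=6.9, E[X²]=54.51; II: μ=2, E[X²]=8; III: μ=8.4, E[X²]=94.57.
E[X] = 0.38·6.9 + 0.31·2 + 0.31·8.4 = 5.846.
E[X²] = 0.38·54.51 + 0.31·8 + 0.31·94.57 = 52.5105.
Var(X) = E[X²] − (E[X])² = 52.5105 − 34.1757 = 18.3348.

18.3348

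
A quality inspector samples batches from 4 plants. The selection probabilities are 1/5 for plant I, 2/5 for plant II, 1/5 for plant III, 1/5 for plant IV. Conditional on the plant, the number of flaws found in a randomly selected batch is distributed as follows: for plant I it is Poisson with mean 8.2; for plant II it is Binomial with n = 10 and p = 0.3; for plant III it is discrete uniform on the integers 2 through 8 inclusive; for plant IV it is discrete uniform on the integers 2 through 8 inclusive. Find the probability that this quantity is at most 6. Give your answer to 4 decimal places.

0.7394

Conditional on each plant, P(X ≤ 6): I: 0.289562; II: 0.989408; III: 0.714286; IV: 0.714286.
By total probability, P(X ≤ 6) = 0.2·0.289562 + 0.4·0.989408 + 0.2·0.714286 + 0.2·0.714286 = 0.73939.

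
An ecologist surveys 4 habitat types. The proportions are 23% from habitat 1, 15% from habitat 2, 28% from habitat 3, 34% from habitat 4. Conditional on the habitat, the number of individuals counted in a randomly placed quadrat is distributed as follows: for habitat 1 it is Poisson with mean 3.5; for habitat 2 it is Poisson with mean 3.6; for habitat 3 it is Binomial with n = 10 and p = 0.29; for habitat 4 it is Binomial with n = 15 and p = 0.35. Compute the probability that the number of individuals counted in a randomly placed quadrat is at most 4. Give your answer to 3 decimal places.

0.635

Conditional on each habitat, P(X ≤ 4): 1: 0.725445; 2: 0.706438; 3: 0.86635; 4: 0.351943.
By total probability, P(X ≤ 4) = 0.23·0.725445 + 0.15·0.706438 + 0.28·0.86635 + 0.34·0.351943 = 0.635057.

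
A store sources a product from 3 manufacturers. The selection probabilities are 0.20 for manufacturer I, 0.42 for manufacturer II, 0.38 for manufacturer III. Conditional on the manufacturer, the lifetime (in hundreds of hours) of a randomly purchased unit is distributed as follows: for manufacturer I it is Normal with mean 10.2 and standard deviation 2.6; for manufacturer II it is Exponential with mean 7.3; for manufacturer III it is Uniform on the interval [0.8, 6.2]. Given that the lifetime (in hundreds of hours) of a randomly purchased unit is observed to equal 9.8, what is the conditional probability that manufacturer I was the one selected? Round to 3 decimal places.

0.669

Likelihoods f(9.8 | ·): I: 0.151634; II: 0.0357809; III: 0.
Posterior ∝ prior × likelihood. Numerator for I: 0.2·0.151634 = 0.0303268.
Normalizing constant: 0.2·0.151634 + 0.42·0.0357809 + 0.38·0 = 0.0453548.
P(I | observation) = 0.0303268 / 0.0453548 = 0.668657.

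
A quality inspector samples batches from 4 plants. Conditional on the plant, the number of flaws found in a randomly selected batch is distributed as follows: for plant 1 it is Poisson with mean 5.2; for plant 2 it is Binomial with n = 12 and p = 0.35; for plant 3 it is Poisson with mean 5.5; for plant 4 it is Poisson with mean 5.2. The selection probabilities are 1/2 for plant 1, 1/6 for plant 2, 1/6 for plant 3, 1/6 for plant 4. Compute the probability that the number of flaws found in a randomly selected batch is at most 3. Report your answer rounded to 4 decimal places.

Conditional on each plant, P(X ≤ 3): 1: 0.238065; 2: 0.346653; 3: 0.201699; 4: 0.238065.
By total probability, P(X ≤ 3) = 0.5·0.238065 + 0.166667·0.346653 + 0.166667·0.201699 + 0.166667·0.238065 = 0.250102.

0.2501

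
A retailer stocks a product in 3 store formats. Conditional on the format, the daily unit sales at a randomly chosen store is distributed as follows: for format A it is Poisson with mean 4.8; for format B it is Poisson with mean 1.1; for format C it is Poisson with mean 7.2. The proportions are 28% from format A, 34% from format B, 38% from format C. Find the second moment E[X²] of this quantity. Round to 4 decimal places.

31.0158

For each component E[X²] = Var + (mean)², giving A: 27.84; B: 2.31; C: 59.04.
Overall E[X²] = 0.28·27.84 + 0.34·2.31 + 0.38·59.04 = 31.0158.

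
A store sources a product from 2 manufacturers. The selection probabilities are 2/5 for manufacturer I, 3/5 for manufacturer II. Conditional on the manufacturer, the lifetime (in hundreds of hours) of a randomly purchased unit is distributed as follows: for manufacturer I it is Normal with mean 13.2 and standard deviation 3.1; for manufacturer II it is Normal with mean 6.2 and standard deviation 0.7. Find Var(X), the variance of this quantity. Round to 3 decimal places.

Per component, I: μ=13.2, E[X²]=183.85; II: μ=6.2, E[X²]=38.93.
E[X] = 0.4·13.2 + 0.6·6.2 = 9.
E[X²] = 0.4·183.85 + 0.6·38.93 = 96.898.
Var(X) = E[X²] − (E[X])² = 96.898 − 81 = 15.898.

15.898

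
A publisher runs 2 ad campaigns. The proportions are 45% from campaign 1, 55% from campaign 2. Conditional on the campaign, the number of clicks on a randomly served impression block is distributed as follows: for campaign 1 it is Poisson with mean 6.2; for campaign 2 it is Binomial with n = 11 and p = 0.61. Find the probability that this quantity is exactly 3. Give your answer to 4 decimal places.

Conditional on each campaign, P(X = 3): 1: 0.0806117; 2: 0.0200443.
By total probability, P(X = 3) = 0.45·0.0806117 + 0.55·0.0200443 = 0.0472996.

0.0473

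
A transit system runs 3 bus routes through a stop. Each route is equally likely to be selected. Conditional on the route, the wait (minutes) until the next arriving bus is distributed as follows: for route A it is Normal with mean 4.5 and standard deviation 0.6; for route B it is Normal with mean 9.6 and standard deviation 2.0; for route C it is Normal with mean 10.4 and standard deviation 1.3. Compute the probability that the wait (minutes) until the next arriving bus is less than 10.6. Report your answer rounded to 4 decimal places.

Conditional on each route, P(X < 10.6): A: 1; B: 0.691462; C: 0.561134.
By total probability, P(X < 10.6) = 0.333333·1 + 0.333333·0.691462 + 0.333333·0.561134 = 0.750866.

0.7509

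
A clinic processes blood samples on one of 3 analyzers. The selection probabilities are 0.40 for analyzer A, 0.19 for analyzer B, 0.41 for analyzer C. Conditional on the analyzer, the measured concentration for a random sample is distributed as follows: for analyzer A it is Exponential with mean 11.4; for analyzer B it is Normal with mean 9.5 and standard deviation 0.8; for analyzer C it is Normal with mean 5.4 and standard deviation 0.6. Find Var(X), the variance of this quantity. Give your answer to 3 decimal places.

Per component, A: μ=11.4, E[X²]=259.92; B: μ=9.5, E[X²]=90.89; C: μ=5.4, E[X²]=29.52.
E[X] = 0.4·11.4 + 0.19·9.5 + 0.41·5.4 = 8.579.
E[X²] = 0.4·259.92 + 0.19·90.89 + 0.41·29.52 = 133.34.
Var(X) = E[X²] − (E[X])² = 133.34 − 73.5992 = 59.7411.

59.741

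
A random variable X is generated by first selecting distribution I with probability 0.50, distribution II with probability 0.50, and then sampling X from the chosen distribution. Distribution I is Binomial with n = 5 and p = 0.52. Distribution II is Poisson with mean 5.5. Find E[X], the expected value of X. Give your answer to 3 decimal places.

4.050

Component means — I: 2.6; II: 5.5.
E[X] = 0.5·2.6 + 0.5·5.5 = 4.05.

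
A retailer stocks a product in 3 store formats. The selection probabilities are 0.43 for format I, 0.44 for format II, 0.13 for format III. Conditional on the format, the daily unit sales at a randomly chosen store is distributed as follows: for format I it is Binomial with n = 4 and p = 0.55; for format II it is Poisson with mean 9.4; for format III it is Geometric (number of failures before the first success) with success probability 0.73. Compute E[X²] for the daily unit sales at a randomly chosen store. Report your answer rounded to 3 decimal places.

45.605

For each component E[X²] = Var + (mean)², giving I: 5.83; II: 97.76; III: 0.64346.
Overall E[X²] = 0.43·5.83 + 0.44·97.76 + 0.13·0.64346 = 45.6049.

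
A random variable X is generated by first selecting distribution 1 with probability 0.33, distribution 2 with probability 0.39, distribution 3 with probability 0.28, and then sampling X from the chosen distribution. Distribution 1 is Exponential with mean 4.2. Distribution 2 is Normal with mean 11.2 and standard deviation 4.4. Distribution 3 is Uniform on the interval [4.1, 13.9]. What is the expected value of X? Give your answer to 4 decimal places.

Component means — 1: 4.2; 2: 11.2; 3: 9.
E[X] = 0.33·4.2 + 0.39·11.2 + 0.28·9 = 8.274.

8.2740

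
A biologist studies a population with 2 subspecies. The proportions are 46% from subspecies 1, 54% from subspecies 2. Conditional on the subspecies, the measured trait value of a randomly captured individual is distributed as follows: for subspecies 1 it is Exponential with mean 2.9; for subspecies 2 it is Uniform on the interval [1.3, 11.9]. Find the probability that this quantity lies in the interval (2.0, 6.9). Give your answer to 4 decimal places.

0.4378

Conditional on each subspecies, P(2.0 < X < 6.9): 1: 0.409135; 2: 0.462264.
By total probability, P(2.0 < X < 6.9) = 0.46·0.409135 + 0.54·0.462264 = 0.437825.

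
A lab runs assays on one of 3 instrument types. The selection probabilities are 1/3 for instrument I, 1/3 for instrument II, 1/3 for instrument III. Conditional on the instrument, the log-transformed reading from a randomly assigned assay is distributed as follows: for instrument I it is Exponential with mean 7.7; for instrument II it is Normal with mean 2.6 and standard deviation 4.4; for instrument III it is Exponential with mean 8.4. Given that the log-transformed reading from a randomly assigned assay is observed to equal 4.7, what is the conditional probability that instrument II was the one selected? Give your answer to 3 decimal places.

Likelihoods f(4.7 | ·): I: 0.0705376; II: 0.0809084; III: 0.0680335.
Posterior ∝ prior × likelihood. Numerator for II: 0.333333·0.0809084 = 0.0269695.
Normalizing constant: 0.333333·0.0705376 + 0.333333·0.0809084 + 0.333333·0.0680335 = 0.0731598.
P(II | observation) = 0.0269695 / 0.0731598 = 0.368638.

0.369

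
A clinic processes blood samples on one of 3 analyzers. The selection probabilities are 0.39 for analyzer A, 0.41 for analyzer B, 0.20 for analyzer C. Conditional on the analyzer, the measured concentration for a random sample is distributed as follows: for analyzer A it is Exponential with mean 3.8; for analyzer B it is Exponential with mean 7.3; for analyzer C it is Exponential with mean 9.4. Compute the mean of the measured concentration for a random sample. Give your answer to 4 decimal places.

Component means — A: 3.8; B: 7.3; C: 9.4.
E[X] = 0.39·3.8 + 0.41·7.3 + 0.2·9.4 = 6.355.

6.3550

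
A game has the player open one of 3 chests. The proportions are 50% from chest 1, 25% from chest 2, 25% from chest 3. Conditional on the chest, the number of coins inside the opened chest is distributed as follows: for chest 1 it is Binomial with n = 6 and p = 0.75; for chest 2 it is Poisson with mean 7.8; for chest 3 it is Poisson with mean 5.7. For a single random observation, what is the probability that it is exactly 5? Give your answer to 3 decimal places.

Conditional on each chest, P(X = 5): 1: 0.355957; 2: 0.0985814; 3: 0.16777.
By total probability, P(X = 5) = 0.5·0.355957 + 0.25·0.0985814 + 0.25·0.16777 = 0.244566.

0.245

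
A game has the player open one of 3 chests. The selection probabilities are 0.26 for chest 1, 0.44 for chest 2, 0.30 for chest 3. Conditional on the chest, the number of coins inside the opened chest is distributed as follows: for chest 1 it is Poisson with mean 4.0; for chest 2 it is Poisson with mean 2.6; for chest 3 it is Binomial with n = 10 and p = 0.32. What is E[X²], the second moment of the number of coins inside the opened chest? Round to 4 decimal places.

13.0432

For each component E[X²] = Var + (mean)², giving 1: 20; 2: 9.36; 3: 12.416.
Overall E[X²] = 0.26·20 + 0.44·9.36 + 0.3·12.416 = 13.0432.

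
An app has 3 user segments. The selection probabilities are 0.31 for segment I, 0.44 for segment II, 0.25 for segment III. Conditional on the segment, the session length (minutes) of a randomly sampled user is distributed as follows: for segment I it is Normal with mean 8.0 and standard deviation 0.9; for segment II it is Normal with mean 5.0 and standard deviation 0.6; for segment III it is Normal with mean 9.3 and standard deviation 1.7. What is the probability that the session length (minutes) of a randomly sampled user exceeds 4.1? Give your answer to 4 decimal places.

0.9703

Conditional on each segment, P(X > 4.1): I: 0.999993; II: 0.933193; III: 0.998889.
By total probability, P(X > 4.1) = 0.31·0.999993 + 0.44·0.933193 + 0.25·0.998889 = 0.970325.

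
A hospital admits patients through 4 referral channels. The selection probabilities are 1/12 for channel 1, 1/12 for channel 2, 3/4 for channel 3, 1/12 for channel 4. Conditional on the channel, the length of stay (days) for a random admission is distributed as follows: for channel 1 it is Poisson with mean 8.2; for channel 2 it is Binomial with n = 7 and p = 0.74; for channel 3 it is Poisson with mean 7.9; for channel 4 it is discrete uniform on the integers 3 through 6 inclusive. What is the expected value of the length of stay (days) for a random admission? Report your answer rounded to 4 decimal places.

Component means — 1: 8.2; 2: 5.18; 3: 7.9; 4: 4.5.
E[X] = 0.0833333·8.2 + 0.0833333·5.18 + 0.75·7.9 + 0.0833333·4.5 = 7.415.

7.4150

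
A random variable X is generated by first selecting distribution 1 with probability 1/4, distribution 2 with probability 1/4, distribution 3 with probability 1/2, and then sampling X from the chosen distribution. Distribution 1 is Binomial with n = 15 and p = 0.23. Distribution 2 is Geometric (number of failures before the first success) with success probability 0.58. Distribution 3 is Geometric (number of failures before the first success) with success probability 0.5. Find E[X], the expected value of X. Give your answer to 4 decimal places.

1.5435

Component means — 1: 3.45; 2: 0.724138; 3: 1.
E[X] = 0.25·3.45 + 0.25·0.724138 + 0.5·1 = 1.54353.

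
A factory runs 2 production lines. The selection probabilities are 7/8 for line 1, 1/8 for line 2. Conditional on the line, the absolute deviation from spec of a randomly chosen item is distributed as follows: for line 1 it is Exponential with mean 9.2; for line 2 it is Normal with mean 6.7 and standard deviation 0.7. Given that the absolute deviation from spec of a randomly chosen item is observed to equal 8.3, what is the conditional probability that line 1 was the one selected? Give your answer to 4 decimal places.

0.8807

Likelihoods f(8.3 | ·): 1: 0.0440964; 2: 0.0418147.
Posterior ∝ prior × likelihood. Numerator for 1: 0.875·0.0440964 = 0.0385843.
Normalizing constant: 0.875·0.0440964 + 0.125·0.0418147 = 0.0438112.
P(1 | observation) = 0.0385843 / 0.0438112 = 0.880696.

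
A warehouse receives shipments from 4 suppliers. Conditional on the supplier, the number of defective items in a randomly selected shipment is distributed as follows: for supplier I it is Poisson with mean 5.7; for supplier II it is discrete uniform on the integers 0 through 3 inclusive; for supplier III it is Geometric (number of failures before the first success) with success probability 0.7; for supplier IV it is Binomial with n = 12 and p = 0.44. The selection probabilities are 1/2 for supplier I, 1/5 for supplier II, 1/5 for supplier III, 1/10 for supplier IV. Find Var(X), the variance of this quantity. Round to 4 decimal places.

Per component, I: μ=5.7, E[X²]=38.19; II: μ=1.5, E[X²]=3.5; III: μ=0.428571, E[X²]=0.795918; IV: μ=5.28, E[X²]=30.8352.
E[X] = 0.5·5.7 + 0.2·1.5 + 0.2·0.428571 + 0.1·5.28 = 3.76371.
E[X²] = 0.5·38.19 + 0.2·3.5 + 0.2·0.795918 + 0.1·30.8352 = 23.0377.
Var(X) = E[X²] − (E[X])² = 23.0377 − 14.1655 = 8.87216.

8.8722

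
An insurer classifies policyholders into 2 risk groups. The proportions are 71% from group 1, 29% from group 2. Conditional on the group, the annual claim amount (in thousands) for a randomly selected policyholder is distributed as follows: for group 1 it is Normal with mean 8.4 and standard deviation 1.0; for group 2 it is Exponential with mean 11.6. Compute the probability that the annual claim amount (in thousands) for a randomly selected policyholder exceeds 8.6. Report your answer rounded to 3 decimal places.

0.437

Conditional on each group, P(X > 8.6): 1: 0.42074; 2: 0.476456.
By total probability, P(X > 8.6) = 0.71·0.42074 + 0.29·0.476456 = 0.436898.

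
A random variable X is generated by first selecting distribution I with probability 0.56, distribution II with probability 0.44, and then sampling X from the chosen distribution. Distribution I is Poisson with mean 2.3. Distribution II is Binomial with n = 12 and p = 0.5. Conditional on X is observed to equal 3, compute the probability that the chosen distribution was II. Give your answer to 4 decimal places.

Likelihoods P(X=3 | ·): I: 0.203308; II: 0.0537109.
Posterior ∝ prior × likelihood. Numerator for II: 0.44·0.0537109 = 0.0236328.
Normalizing constant: 0.56·0.203308 + 0.44·0.0537109 = 0.137485.
P(II | observation) = 0.0236328 / 0.137485 = 0.171893.

0.1719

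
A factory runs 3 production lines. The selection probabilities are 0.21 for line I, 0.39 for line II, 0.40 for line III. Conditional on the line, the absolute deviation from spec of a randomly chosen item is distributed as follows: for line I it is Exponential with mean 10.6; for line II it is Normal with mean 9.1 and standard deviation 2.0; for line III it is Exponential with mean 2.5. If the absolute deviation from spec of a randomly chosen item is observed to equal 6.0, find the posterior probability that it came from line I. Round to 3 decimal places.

Likelihoods f(6.0 | ·): I: 0.0535633; II: 0.0600045; III: 0.0362872.
Posterior ∝ prior × likelihood. Numerator for I: 0.21·0.0535633 = 0.0112483.
Normalizing constant: 0.21·0.0535633 + 0.39·0.0600045 + 0.4·0.0362872 = 0.0491649.
P(I | observation) = 0.0112483 / 0.0491649 = 0.228787.

0.229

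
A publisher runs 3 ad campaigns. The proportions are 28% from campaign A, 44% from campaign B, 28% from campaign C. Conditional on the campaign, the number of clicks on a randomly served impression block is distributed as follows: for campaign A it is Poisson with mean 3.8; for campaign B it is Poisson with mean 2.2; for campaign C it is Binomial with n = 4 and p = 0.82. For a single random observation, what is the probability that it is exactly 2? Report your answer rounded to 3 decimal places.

0.200

Conditional on each campaign, P(X = 2): A: 0.161517; B: 0.268144; C: 0.130715.
By total probability, P(X = 2) = 0.28·0.161517 + 0.44·0.268144 + 0.28·0.130715 = 0.199808.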